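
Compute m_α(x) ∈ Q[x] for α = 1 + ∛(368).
m_α(x) = x^3 - 3x^2 + 3x - 369

Set β = α - 1 = ∛(368), so β^3 = 368. Then (α - 1)^3 - 368 = 0, i.e. α is a root of g(x) = (x - 1)^3 - 368 = x^3 - 3x^2 + 3x - 369. Since g(x) = h(x - 1) where h(x) = x^3 - 368, and h is irreducible over Q (because 368 is not a perfect cube, so h has no rational root, and a monic cubic with no rational root is irreducible), g is also irreducible (irreducibility is preserved under the substitution x → x - 1). Hence m_α(x) = x^3 - 3x^2 + 3x - 369.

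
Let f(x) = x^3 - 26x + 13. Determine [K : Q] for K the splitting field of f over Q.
[K : Q] = 6

By the rational root test, any rational root of the monic integer polynomial f(x) = x^3 - 26x + 13 must be an integer dividing the constant term 13, i.e. one of ±{1, 13}. Evaluating: f(1) = -12, f(-1) = 38, f(13) = 1872, f(-13) = -1846; none is 0, so f has no rational root and is therefore irreducible over Q (a cubic with no linear factor over a field is irreducible). For an irreducible cubic, the Galois group is A_3 or S_3 according as the discriminant disc(f) = -4a^3 - 27b^2 = -4·(-26)^3 - 27·(13)^2 = 65741 is or is not a square in Q. Here disc(f) = 65741 is not a perfect square in Q, so the Galois group of f over Q is not contained in A_3 and must be all of S_3. The splitting field has degree |S_3| = 6 over Q, so [K : Q] = 6.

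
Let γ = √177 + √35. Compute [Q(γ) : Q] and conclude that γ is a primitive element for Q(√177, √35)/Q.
[Q(γ) : Q] = 4 (equivalently, Q(γ) = Q(√177, √35))

Obviously Q(γ) ⊆ Q(√177, √35), and [Q(√177, √35):Q] = 4 (since 177, 35 are distinct squarefree integers > 1 with 6195 not a perfect square). To show equality we compute the minimal polynomial of γ. From γ = √177 + √35: γ^2 = 177 + 2√(6195) + 35 = 212 + 2√(6195), so γ^2 - 212 = 2√(6195); squaring, (γ^2 - 212)^2 = 4·6195, i.e. γ^4 - 424γ^2 + 44944 - 24780 = 0, i.e. γ^4 - 424γ^2 + 20164 = 0. So γ is a root of x^4 - 424x^2 + 20164. This polynomial is irreducible over Q: it has no rational root (each ±√177 ± √35 is irrational), and any factorization into two quadratics over Q would force √(6195) ∈ Q (pairing opposite roots) or √177, √35 ∈ Q (other pairings), all impossible. Hence [Q(γ):Q] = 4 = [Q(√177, √35):Q], so Q(γ) = Q(√177, √35).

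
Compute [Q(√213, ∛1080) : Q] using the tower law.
[Q(√213, ∛1080) : Q] = 6

Let L = Q(√213, ∛1080). Since Q(√213) ⊂ L and [Q(√213):Q] = 2, the tower law gives 2 | [L:Q]. Likewise Q(∛1080) ⊂ L with [Q(∛1080):Q] = 3 (because 1080 is not a perfect cube), so 3 | [L:Q]. As gcd(2,3) = 1, [L:Q] is divisible by 6. Conversely L is generated over Q by √213 and ∛1080, so [L:Q] ≤ 2·3 = 6. Therefore [Q(√213, ∛1080) : Q] = 6.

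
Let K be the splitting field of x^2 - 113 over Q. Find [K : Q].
[K : Q] = 2

f(x) = x^2 - 113 factors as (x - √113)(x + √113). The splitting field is K = Q(√113). Since 113 is squarefree and > 1, it is not a perfect square, so x^2 - 113 is irreducible over Q and [Q(√113) : Q] = 2. Hence [K : Q] = 2.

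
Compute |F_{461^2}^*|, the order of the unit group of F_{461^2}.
|F_{461^2}^*| = 212520

F_{461^2} has 461^2 = 212521 elements; its multiplicative group consists of all nonzero elements, so |F_{461^2}^*| = 212521 - 1 = 212520. (It is cyclic since any finite subgroup of the multiplicative group of a field is cyclic.)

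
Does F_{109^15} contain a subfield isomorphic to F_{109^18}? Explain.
No: F_{109^18} is not a subfield of F_{109^15}

F_{p^m} embeds in F_{p^n} iff m | n. Here 18 ∤ 15 (since 15 = 0·18 + 15 with remainder 15 ≠ 0), so F_{109^18} is not a subfield of F_{109^15}. Equivalently: if it were, the tower law would give 18 = [F_{109^18}:F_109] dividing [F_{109^15}:F_109] = 15, contradiction.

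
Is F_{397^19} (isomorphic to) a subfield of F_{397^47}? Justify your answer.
No: F_{397^19} is not a subfield of F_{397^47}

F_{p^m} embeds in F_{p^n} iff m | n. Here 19 ∤ 47 (since 47 = 2·19 + 9 with remainder 9 ≠ 0), so F_{397^19} is not a subfield of F_{397^47}. Equivalently: if it were, the tower law would give 19 = [F_{397^19}:F_397] dividing [F_{397^47}:F_397] = 47, contradiction.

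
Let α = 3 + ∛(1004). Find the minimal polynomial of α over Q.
m_α(x) = x^3 - 9x^2 + 27x - 1031

Set β = α - 3 = ∛(1004), so β^3 = 1004. Then (α - 3)^3 - 1004 = 0, i.e. α is a root of g(x) = (x - 3)^3 - 1004 = x^3 - 9x^2 + 27x - 1031. Since g(x) = h(x - 3) where h(x) = x^3 - 1004, and h is irreducible over Q (because 1004 is not a perfect cube, so h has no rational root, and a monic cubic with no rational root is irreducible), g is also irreducible (irreducibility is preserved under the substitution x → x - 3). Hence m_α(x) = x^3 - 9x^2 + 27x - 1031.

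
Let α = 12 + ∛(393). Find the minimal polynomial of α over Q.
m_α(x) = x^3 - 36x^2 + 432x - 2121

Set β = α - 12 = ∛(393), so β^3 = 393. Then (α - 12)^3 - 393 = 0, i.e. α is a root of g(x) = (x - 12)^3 - 393 = x^3 - 36x^2 + 432x - 2121. Since g(x) = h(x - 12) where h(x) = x^3 - 393, and h is irreducible over Q (because 393 is not a perfect cube, so h has no rational root, and a monic cubic with no rational root is irreducible), g is also irreducible (irreducibility is preserved under the substitution x → x - 12). Hence m_α(x) = x^3 - 36x^2 + 432x - 2121.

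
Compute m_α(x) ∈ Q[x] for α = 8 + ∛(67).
m_α(x) = x^3 - 24x^2 + 192x - 579

Set β = α - 8 = ∛(67), so β^3 = 67. Then (α - 8)^3 - 67 = 0, i.e. α is a root of g(x) = (x - 8)^3 - 67 = x^3 - 24x^2 + 192x - 579. Since g(x) = h(x - 8) where h(x) = x^3 - 67, and h is irreducible over Q (because 67 is not a perfect cube, so h has no rational root, and a monic cubic with no rational root is irreducible), g is also irreducible (irreducibility is preserved under the substitution x → x - 8). Hence m_α(x) = x^3 - 24x^2 + 192x - 579.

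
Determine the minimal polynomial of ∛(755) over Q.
m_α(x) = x^3 - 755

α satisfies α^3 = 755, so x^3 - 755 annihilates α. By the rational root test, a rational root p/q (in lowest terms) of x^3 - 755 would satisfy p^3 = 755 q^3, forcing q = 1 and p^3 = 755; but 755 is not a perfect cube, contradiction. A monic cubic over Q with no rational root is irreducible (any nontrivial factorization would include a linear factor). Hence x^3 - 755 is the minimal polynomial of α, and in particular [Q(α):Q] = 3.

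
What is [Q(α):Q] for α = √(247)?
[Q(α):Q] = 2

[Q(α):Q] equals the degree of the minimal polynomial of α. Here α^2 = 247 and x^2 - 247 is irreducible (d = 247 is squarefree, ≠ 1, hence not a square), so deg(m_α) = 2. Thus [Q(α):Q] = 2.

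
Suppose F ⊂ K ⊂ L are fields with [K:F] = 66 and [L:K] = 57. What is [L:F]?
[L:F] = 3762

The tower law says that for any tower of field extensions F ⊂ K ⊂ L with finite degrees, [L:F] = [L:K] · [K:F]. Here this gives [L:F] = 57 · 66 = 3762.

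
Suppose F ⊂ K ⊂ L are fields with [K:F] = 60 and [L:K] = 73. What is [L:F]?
[L:F] = 4380

The tower law says that for any tower of field extensions F ⊂ K ⊂ L with finite degrees, [L:F] = [L:K] · [K:F]. Here this gives [L:F] = 73 · 60 = 4380.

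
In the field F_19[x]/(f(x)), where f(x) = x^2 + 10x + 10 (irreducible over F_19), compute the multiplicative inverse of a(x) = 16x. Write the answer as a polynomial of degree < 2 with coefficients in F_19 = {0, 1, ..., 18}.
a(x)^(-1) ≡ 7x + 13 (mod f(x))

Since f is irreducible over F_19, F_19[x]/(f) is a field and a(x) ≠ 0 has an inverse. Apply the extended Euclidean algorithm to f(x) and a(x) in F_19[x]: f(x) = (6x + 3)·a(x) + (10). The last nonzero remainder is the constant 10 = gcd(f, a) in F_19. Back-substituting through the division chain expresses 10 = s(x)·a(x) + t(x)·f(x) with s(x) ≡ 13x + 16 (mod f), so (13x + 16)·a(x) ≡ 10 (mod f). Multiplying by 10^(-1) ≡ 2 in F_19 gives a(x)^(-1) ≡ 2·(13x + 16) ≡ 7x + 13 (mod f). Check: (16x)·(7x + 13) = 17x^2 + 18x ≡ 1 (mod x^2 + 10x + 10).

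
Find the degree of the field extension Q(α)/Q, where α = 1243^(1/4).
[Q(α):Q] = 4

α is a root of x^4 - 1243. By Eisenstein's criterion at the prime p = 11 (which divides the constant term 1243 but p^2 = 121 does not, since 1243 is squarefree), x^4 - 1243 is irreducible over Q. Hence [Q(α):Q] = 4.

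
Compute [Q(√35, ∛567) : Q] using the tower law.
[Q(√35, ∛567) : Q] = 6

Let L = Q(√35, ∛567). Since Q(√35) ⊂ L and [Q(√35):Q] = 2, the tower law gives 2 | [L:Q]. Likewise Q(∛567) ⊂ L with [Q(∛567):Q] = 3 (because 567 is not a perfect cube), so 3 | [L:Q]. As gcd(2,3) = 1, [L:Q] is divisible by 6. Conversely L is generated over Q by √35 and ∛567, so [L:Q] ≤ 2·3 = 6. Therefore [Q(√35, ∛567) : Q] = 6.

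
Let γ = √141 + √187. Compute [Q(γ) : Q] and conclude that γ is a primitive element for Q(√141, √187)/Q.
[Q(γ) : Q] = 4 (equivalently, Q(γ) = Q(√141, √187))

Obviously Q(γ) ⊆ Q(√141, √187), and [Q(√141, √187):Q] = 4 (since 141, 187 are distinct squarefree integers > 1 with 26367 not a perfect square). To show equality we compute the minimal polynomial of γ. From γ = √141 + √187: γ^2 = 141 + 2√(26367) + 187 = 328 + 2√(26367), so γ^2 - 328 = 2√(26367); squaring, (γ^2 - 328)^2 = 4·26367, i.e. γ^4 - 656γ^2 + 107584 - 105468 = 0, i.e. γ^4 - 656γ^2 + 2116 = 0. So γ is a root of x^4 - 656x^2 + 2116. This polynomial is irreducible over Q: it has no rational root (each ±√141 ± √187 is irrational), and any factorization into two quadratics over Q would force √(26367) ∈ Q (pairing opposite roots) or √141, √187 ∈ Q (other pairings), all impossible. Hence [Q(γ):Q] = 4 = [Q(√141, √187):Q], so Q(γ) = Q(√141, √187).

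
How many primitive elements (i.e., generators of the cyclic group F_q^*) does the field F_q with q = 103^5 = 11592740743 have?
There are φ(11592740742) = 3306307200 primitive elements

F_q^* is cyclic of order q - 1 = 11592740742. A cyclic group of order m has exactly φ(m) generators. Here m = 11592740742 = 2 · 3 · 11 · 17 · 10332211, so the number of primitive elements is φ(11592740742) = 3306307200.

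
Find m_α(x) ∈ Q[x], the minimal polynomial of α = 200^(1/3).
m_α(x) = x^3 - 200

α satisfies α^3 = 200, so x^3 - 200 annihilates α. By the rational root test, a rational root p/q (in lowest terms) of x^3 - 200 would satisfy p^3 = 200 q^3, forcing q = 1 and p^3 = 200; but 200 is not a perfect cube, contradiction. A monic cubic over Q with no rational root is irreducible (any nontrivial factorization would include a linear factor). Hence x^3 - 200 is the minimal polynomial of α, and in particular [Q(α):Q] = 3.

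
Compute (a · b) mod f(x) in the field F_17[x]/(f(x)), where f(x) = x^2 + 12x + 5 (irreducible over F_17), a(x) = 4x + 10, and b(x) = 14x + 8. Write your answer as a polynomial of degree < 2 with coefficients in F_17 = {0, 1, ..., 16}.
a · b ≡ 10x + 4 (mod f(x))

Multiply in F_17[x]: a(x)·b(x) = (4x + 10)·(14x + 8) = 5x^2 + 2x + 12. This has degree ≥ 2, so divide by f(x) over F_17: 5x^2 + 2x + 12 = (5)·(x^2 + 12x + 5) + (10x + 4). Hence a·b ≡ 10x + 4 (mod f). (F_17[x]/(f) is a field with 17^2 = 289 elements since f is irreducible of degree 2.)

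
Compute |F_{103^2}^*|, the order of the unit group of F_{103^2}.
|F_{103^2}^*| = 10608

F_{103^2} has 103^2 = 10609 elements; its multiplicative group consists of all nonzero elements, so |F_{103^2}^*| = 10609 - 1 = 10608. (It is cyclic since any finite subgroup of the multiplicative group of a field is cyclic.)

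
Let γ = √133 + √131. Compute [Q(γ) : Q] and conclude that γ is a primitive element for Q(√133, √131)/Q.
[Q(γ) : Q] = 4 (equivalently, Q(γ) = Q(√133, √131))

Obviously Q(γ) ⊆ Q(√133, √131), and [Q(√133, √131):Q] = 4 (since 133, 131 are distinct squarefree integers > 1 with 17423 not a perfect square). To show equality we compute the minimal polynomial of γ. From γ = √133 + √131: γ^2 = 133 + 2√(17423) + 131 = 264 + 2√(17423), so γ^2 - 264 = 2√(17423); squaring, (γ^2 - 264)^2 = 4·17423, i.e. γ^4 - 528γ^2 + 69696 - 69692 = 0, i.e. γ^4 - 528γ^2 + 4 = 0. So γ is a root of x^4 - 528x^2 + 4. This polynomial is irreducible over Q: it has no rational root (each ±√133 ± √131 is irrational), and any factorization into two quadratics over Q would force √(17423) ∈ Q (pairing opposite roots) or √133, √131 ∈ Q (other pairings), all impossible. Hence [Q(γ):Q] = 4 = [Q(√133, √131):Q], so Q(γ) = Q(√133, √131).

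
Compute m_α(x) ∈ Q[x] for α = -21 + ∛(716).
m_α(x) = x^3 + 63x^2 + 1323x + 8545

Set β = α + 21 = ∛(716), so β^3 = 716. Then (α + 21)^3 - 716 = 0, i.e. α is a root of g(x) = (x + 21)^3 - 716 = x^3 + 63x^2 + 1323x + 8545. Since g(x) = h(x + 21) where h(x) = x^3 - 716, and h is irreducible over Q (because 716 is not a perfect cube, so h has no rational root, and a monic cubic with no rational root is irreducible), g is also irreducible (irreducibility is preserved under the substitution x → x + 21). Hence m_α(x) = x^3 + 63x^2 + 1323x + 8545.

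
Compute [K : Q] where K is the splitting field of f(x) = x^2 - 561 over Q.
[K : Q] = 2

f(x) = x^2 - 561 factors as (x - √561)(x + √561). The splitting field is K = Q(√561). Since 561 is squarefree and > 1, it is not a perfect square, so x^2 - 561 is irreducible over Q and [Q(√561) : Q] = 2. Hence [K : Q] = 2.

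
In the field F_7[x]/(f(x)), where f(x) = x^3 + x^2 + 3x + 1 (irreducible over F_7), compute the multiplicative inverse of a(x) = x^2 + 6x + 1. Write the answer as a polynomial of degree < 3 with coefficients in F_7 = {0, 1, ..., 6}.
a(x)^(-1) ≡ 3x^2 + 2x + 4 (mod f(x))

Since f is irreducible over F_7, F_7[x]/(f) is a field and a(x) ≠ 0 has an inverse. Apply the extended Euclidean algorithm to f(x) and a(x) in F_7[x]: f(x) = (x + 2)·a(x) + (4x + 6);  a(x) = (2x + 2)·(4x + 6) + (3). The last nonzero remainder is the constant 3 = gcd(f, a) in F_7. Back-substituting through the division chain expresses 3 = s(x)·a(x) + t(x)·f(x) with s(x) ≡ 2x^2 + 6x + 5 (mod f), so (2x^2 + 6x + 5)·a(x) ≡ 3 (mod f). Multiplying by 3^(-1) ≡ 5 in F_7 gives a(x)^(-1) ≡ 5·(2x^2 + 6x + 5) ≡ 3x^2 + 2x + 4 (mod f). Check: (x^2 + 6x + 1)·(3x^2 + 2x + 4) = 3x^4 + 6x^3 + 5x^2 + 5x + 4 ≡ 1 (mod x^3 + x^2 + 3x + 1).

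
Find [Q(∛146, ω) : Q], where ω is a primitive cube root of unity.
[Q(∛146, ω) : Q] = 6

[Q(∛146):Q] = 3 (min poly x^3 - 146, irreducible since 146 is not a perfect cube). [Q(ω):Q] = 2 (min poly x^2 + x + 1). Since Q(∛146) ⊂ R and ω ∉ R, we have ω ∉ Q(∛146), so x^2 + x + 1 remains irreducible over Q(∛146) and [Q(∛146, ω) : Q(∛146)] = 2. By the tower law, [Q(∛146, ω) : Q] = 3 · 2 = 6. (In fact Q(∛146, ω) is the splitting field of x^3 - 146 over Q.)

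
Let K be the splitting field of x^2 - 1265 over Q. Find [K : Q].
[K : Q] = 2

f(x) = x^2 - 1265 factors as (x - √1265)(x + √1265). The splitting field is K = Q(√1265). Since 1265 is squarefree and > 1, it is not a perfect square, so x^2 - 1265 is irreducible over Q and [Q(√1265) : Q] = 2. Hence [K : Q] = 2.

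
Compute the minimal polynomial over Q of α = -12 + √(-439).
m_α(x) = x^2 + 24x + 583

From α + 12 = √(-439), squaring gives (α + 12)^2 = -439, i.e. α^2 + 24α + 144 = -439, so α^2 + 24α + 583 = 0. The discriminant of x^2 + 24x + 583 is (24)^2 - 4·(583) = 576 - 2332 = -1756, and 4·(-439) is not a perfect square in Q since -439 is squarefree and ≠ 1. Hence x^2 + 24x + 583 is irreducible over Q and is the minimal polynomial of α.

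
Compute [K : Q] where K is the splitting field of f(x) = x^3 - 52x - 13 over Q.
[K : Q] = 6

By the rational root test, any rational root of the monic integer polynomial f(x) = x^3 - 52x - 13 must be an integer dividing the constant term -13, i.e. one of ±{1, 13}. Evaluating: f(1) = -64, f(-1) = 38, f(13) = 1508, f(-13) = -1534; none is 0, so f has no rational root and is therefore irreducible over Q (a cubic with no linear factor over a field is irreducible). For an irreducible cubic, the Galois group is A_3 or S_3 according as the discriminant disc(f) = -4a^3 - 27b^2 = -4·(-52)^3 - 27·(-13)^2 = 557869 is or is not a square in Q. Here disc(f) = 557869 is not a perfect square in Q, so the Galois group of f over Q is not contained in A_3 and must be all of S_3. The splitting field has degree |S_3| = 6 over Q, so [K : Q] = 6.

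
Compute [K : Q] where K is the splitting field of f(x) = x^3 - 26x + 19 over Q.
[K : Q] = 6

By the rational root test, any rational root of the monic integer polynomial f(x) = x^3 - 26x + 19 must be an integer dividing the constant term 19, i.e. one of ±{1, 19}. Evaluating: f(1) = -6, f(-1) = 44, f(19) = 6384, f(-19) = -6346; none is 0, so f has no rational root and is therefore irreducible over Q (a cubic with no linear factor over a field is irreducible). For an irreducible cubic, the Galois group is A_3 or S_3 according as the discriminant disc(f) = -4a^3 - 27b^2 = -4·(-26)^3 - 27·(19)^2 = 60557 is or is not a square in Q. Here disc(f) = 60557 is not a perfect square in Q, so the Galois group of f over Q is not contained in A_3 and must be all of S_3. The splitting field has degree |S_3| = 6 over Q, so [K : Q] = 6.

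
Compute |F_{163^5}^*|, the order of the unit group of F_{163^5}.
|F_{163^5}^*| = 115063617042

F_{163^5} has 163^5 = 115063617043 elements; its multiplicative group consists of all nonzero elements, so |F_{163^5}^*| = 115063617043 - 1 = 115063617042. (It is cyclic since any finite subgroup of the multiplicative group of a field is cyclic.)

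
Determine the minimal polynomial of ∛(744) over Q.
m_α(x) = x^3 - 744

α satisfies α^3 = 744, so x^3 - 744 annihilates α. By the rational root test, a rational root p/q (in lowest terms) of x^3 - 744 would satisfy p^3 = 744 q^3, forcing q = 1 and p^3 = 744; but 744 is not a perfect cube, contradiction. A monic cubic over Q with no rational root is irreducible (any nontrivial factorization would include a linear factor). Hence x^3 - 744 is the minimal polynomial of α, and in particular [Q(α):Q] = 3.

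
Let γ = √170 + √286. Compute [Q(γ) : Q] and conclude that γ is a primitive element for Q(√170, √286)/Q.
[Q(γ) : Q] = 4 (equivalently, Q(γ) = Q(√170, √286))

Obviously Q(γ) ⊆ Q(√170, √286), and [Q(√170, √286):Q] = 4 (since 170, 286 are distinct squarefree integers > 1 with 48620 not a perfect square). To show equality we compute the minimal polynomial of γ. From γ = √170 + √286: γ^2 = 170 + 2√(48620) + 286 = 456 + 2√(48620), so γ^2 - 456 = 2√(48620); squaring, (γ^2 - 456)^2 = 4·48620, i.e. γ^4 - 912γ^2 + 207936 - 194480 = 0, i.e. γ^4 - 912γ^2 + 13456 = 0. So γ is a root of x^4 - 912x^2 + 13456. This polynomial is irreducible over Q: it has no rational root (each ±√170 ± √286 is irrational), and any factorization into two quadratics over Q would force √(48620) ∈ Q (pairing opposite roots) or √170, √286 ∈ Q (other pairings), all impossible. Hence [Q(γ):Q] = 4 = [Q(√170, √286):Q], so Q(γ) = Q(√170, √286).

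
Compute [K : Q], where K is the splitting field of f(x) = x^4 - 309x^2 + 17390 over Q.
[K : Q] = 4

Solving the quadratic in x^2: x^2 = (309 ± √(309^2 - 4·17390))/2 = (309 ± √25921)/2 = (309 ± 161)/2, giving x^2 = 235 or x^2 = 74. So f(x) = (x^2 - 235)(x^2 - 74) and the roots of f are ±√235, ±√74. Hence the splitting field is K = Q(√235, √74). Since 235 and 74 are distinct squarefree integers > 1, their product 17390 is not a perfect square, so √74 ∉ Q(√235). By the tower law [K:Q] = [Q(√235,√74):Q(√235)] · [Q(√235):Q] = 2 · 2 = 4.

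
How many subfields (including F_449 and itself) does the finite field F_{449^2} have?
F_{449^2} has 2 subfields

The subfields of F_{p^n} are exactly the fields F_{p^d} for d | n (each is the fixed field of the unique index-d subgroup of Gal(F_{p^n}/F_p) ≅ Z/nZ). The divisors of n = 2 are {1, 2}, giving 2 subfields: F_{449^1}, F_{449^2}.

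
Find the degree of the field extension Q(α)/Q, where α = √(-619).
[Q(α):Q] = 2

[Q(α):Q] equals the degree of the minimal polynomial of α. Here α^2 = -619 and x^2 + 619 is irreducible (d = -619 is squarefree, ≠ 1, hence not a square), so deg(m_α) = 2. Thus [Q(α):Q] = 2.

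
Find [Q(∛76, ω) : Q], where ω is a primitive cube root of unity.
[Q(∛76, ω) : Q] = 6

[Q(∛76):Q] = 3 (min poly x^3 - 76, irreducible since 76 is not a perfect cube). [Q(ω):Q] = 2 (min poly x^2 + x + 1). Since Q(∛76) ⊂ R and ω ∉ R, we have ω ∉ Q(∛76), so x^2 + x + 1 remains irreducible over Q(∛76) and [Q(∛76, ω) : Q(∛76)] = 2. By the tower law, [Q(∛76, ω) : Q] = 3 · 2 = 6. (In fact Q(∛76, ω) is the splitting field of x^3 - 76 over Q.)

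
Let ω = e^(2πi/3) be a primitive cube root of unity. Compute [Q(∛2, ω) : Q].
[Q(∛2, ω) : Q] = 6

[Q(∛2):Q] = 3 (min poly x^3 - 2, irreducible since 2 is not a perfect cube). [Q(ω):Q] = 2 (min poly x^2 + x + 1). Since Q(∛2) ⊂ R and ω ∉ R, we have ω ∉ Q(∛2), so x^2 + x + 1 remains irreducible over Q(∛2) and [Q(∛2, ω) : Q(∛2)] = 2. By the tower law, [Q(∛2, ω) : Q] = 3 · 2 = 6. (In fact Q(∛2, ω) is the splitting field of x^3 - 2 over Q.)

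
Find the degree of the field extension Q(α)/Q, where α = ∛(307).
[Q(α):Q] = 3

The minimal polynomial of α is x^3 - 307, irreducible over Q since 307 is not a perfect cube (so x^3 - 307 has no rational root). Hence [Q(α):Q] = deg(m_α) = 3.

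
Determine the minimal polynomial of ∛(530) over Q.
m_α(x) = x^3 - 530

α satisfies α^3 = 530, so x^3 - 530 annihilates α. By the rational root test, a rational root p/q (in lowest terms) of x^3 - 530 would satisfy p^3 = 530 q^3, forcing q = 1 and p^3 = 530; but 530 is not a perfect cube, contradiction. A monic cubic over Q with no rational root is irreducible (any nontrivial factorization would include a linear factor). Hence x^3 - 530 is the minimal polynomial of α, and in particular [Q(α):Q] = 3.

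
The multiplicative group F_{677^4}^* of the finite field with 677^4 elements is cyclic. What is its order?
|F_{677^4}^*| = 210065472240

F_{677^4} has 677^4 = 210065472241 elements; its multiplicative group consists of all nonzero elements, so |F_{677^4}^*| = 210065472241 - 1 = 210065472240. (It is cyclic since any finite subgroup of the multiplicative group of a field is cyclic.)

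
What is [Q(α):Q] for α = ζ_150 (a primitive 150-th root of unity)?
[Q(α):Q] = 40

The minimal polynomial of ζ_150 over Q is the 150-th cyclotomic polynomial Φ_150(x), which is irreducible over Q and has degree φ(150) = 40. Hence [Q(α):Q] = φ(150) = 40.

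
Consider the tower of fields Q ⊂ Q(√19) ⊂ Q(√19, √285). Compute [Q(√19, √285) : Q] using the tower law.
[Q(√19, √285) : Q] = 4

[Q(√19):Q] = 2 (min poly x^2 - 19, irreducible since 19 is squarefree > 1). For the top step, suppose √285 ∈ Q(√19), say √285 = c + d√19 with c, d ∈ Q. Squaring: 285 = c^2 + 19d^2 + 2cd√19. Since √19 ∉ Q this forces 2cd = 0. If d = 0 then √285 = c ∈ Q, contradicting 285 squarefree > 1. If c = 0 then 285 = 19d^2, so 19·285 = (19d)^2 is a perfect square in Q — but 19·285 = 5415 is not a perfect square (since 19 and 285 are distinct squarefree integers). Contradiction. Hence √285 ∉ Q(√19), so x^2 - 285 stays irreducible over Q(√19) and [Q(√19, √285) : Q(√19)] = 2. By the tower law, [Q(√19, √285) : Q] = 2 · 2 = 4.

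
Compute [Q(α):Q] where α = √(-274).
[Q(α):Q] = 2

[Q(α):Q] equals the degree of the minimal polynomial of α. Here α^2 = -274 and x^2 + 274 is irreducible (d = -274 is squarefree, ≠ 1, hence not a square), so deg(m_α) = 2. Thus [Q(α):Q] = 2.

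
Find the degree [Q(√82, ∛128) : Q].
[Q(√82, ∛128) : Q] = 6

Let L = Q(√82, ∛128). Since Q(√82) ⊂ L and [Q(√82):Q] = 2, the tower law gives 2 | [L:Q]. Likewise Q(∛128) ⊂ L with [Q(∛128):Q] = 3 (because 128 is not a perfect cube), so 3 | [L:Q]. As gcd(2,3) = 1, [L:Q] is divisible by 6. Conversely L is generated over Q by √82 and ∛128, so [L:Q] ≤ 2·3 = 6. Therefore [Q(√82, ∛128) : Q] = 6.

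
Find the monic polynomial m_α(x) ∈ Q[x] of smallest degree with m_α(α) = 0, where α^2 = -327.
m_α(x) = x^2 + 327

α satisfies α^2 + 327 = 0, so x^2 + 327 annihilates α. Since d = -327 is squarefree and ≠ 1, it is not a perfect square in Q, so x^2 + 327 has no rational root and is therefore irreducible over Q (a degree-2 polynomial over a field is irreducible iff it has no root). Hence m_α(x) = x^2 + 327.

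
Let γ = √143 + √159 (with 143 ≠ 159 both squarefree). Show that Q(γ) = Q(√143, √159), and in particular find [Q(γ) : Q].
[Q(γ) : Q] = 4 (equivalently, Q(γ) = Q(√143, √159))

Obviously Q(γ) ⊆ Q(√143, √159), and [Q(√143, √159):Q] = 4 (since 143, 159 are distinct squarefree integers > 1 with 22737 not a perfect square). To show equality we compute the minimal polynomial of γ. From γ = √143 + √159: γ^2 = 143 + 2√(22737) + 159 = 302 + 2√(22737), so γ^2 - 302 = 2√(22737); squaring, (γ^2 - 302)^2 = 4·22737, i.e. γ^4 - 604γ^2 + 91204 - 90948 = 0, i.e. γ^4 - 604γ^2 + 256 = 0. So γ is a root of x^4 - 604x^2 + 256. This polynomial is irreducible over Q: it has no rational root (each ±√143 ± √159 is irrational), and any factorization into two quadratics over Q would force √(22737) ∈ Q (pairing opposite roots) or √143, √159 ∈ Q (other pairings), all impossible. Hence [Q(γ):Q] = 4 = [Q(√143, √159):Q], so Q(γ) = Q(√143, √159).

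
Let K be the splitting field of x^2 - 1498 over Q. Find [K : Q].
[K : Q] = 2

f(x) = x^2 - 1498 factors as (x - √1498)(x + √1498). The splitting field is K = Q(√1498). Since 1498 is squarefree and > 1, it is not a perfect square, so x^2 - 1498 is irreducible over Q and [Q(√1498) : Q] = 2. Hence [K : Q] = 2.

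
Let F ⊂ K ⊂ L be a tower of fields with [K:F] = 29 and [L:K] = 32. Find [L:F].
[L:F] = 928

The tower law says that for any tower of field extensions F ⊂ K ⊂ L with finite degrees, [L:F] = [L:K] · [K:F]. Here this gives [L:F] = 32 · 29 = 928.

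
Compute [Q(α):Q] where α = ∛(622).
[Q(α):Q] = 3

The minimal polynomial of α is x^3 - 622, irreducible over Q since 622 is not a perfect cube (so x^3 - 622 has no rational root). Hence [Q(α):Q] = deg(m_α) = 3.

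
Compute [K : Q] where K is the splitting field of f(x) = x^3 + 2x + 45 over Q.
[K : Q] = 6

By the rational root test, any rational root of the monic integer polynomial f(x) = x^3 + 2x + 45 must be an integer dividing the constant term 45, i.e. one of ±{1, 3, 5, 9, 15, 45}. Evaluating: f(1) = 48, f(-1) = 42, f(3) = 78, f(-3) = 12, f(5) = 180, f(-5) = -90, f(9) = 792, f(-9) = -702, f(15) = 3450, f(-15) = -3360, f(45) = 91260, f(-45) = -91170; none is 0, so f has no rational root and is therefore irreducible over Q (a cubic with no linear factor over a field is irreducible). For an irreducible cubic, the Galois group is A_3 or S_3 according as the discriminant disc(f) = -4a^3 - 27b^2 = -4·(2)^3 - 27·(45)^2 = -54707 is or is not a square in Q. Here disc(f) = -54707 is not a perfect square in Q, so the Galois group of f over Q is not contained in A_3 and must be all of S_3. The splitting field has degree |S_3| = 6 over Q, so [K : Q] = 6.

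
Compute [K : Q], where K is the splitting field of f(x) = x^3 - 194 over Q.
[K : Q] = 6

The roots of x^3 - 194 are ∛194, ω∛194, ω^2∛194 where ω = e^(2πi/3) is a primitive cube root of unity, so K = Q(∛194, ω). Now [Q(∛194):Q] = 3 (since 194 is not a perfect cube, x^3 - 194 is irreducible) and [Q(ω):Q] = 2. Both 2 and 3 divide [K:Q], and [K:Q] ≤ 3·2 = 6, so [K:Q] = 6. (Equivalently: Q(∛194) ⊂ R but ω ∉ R, so [K : Q(∛194)] = 2.)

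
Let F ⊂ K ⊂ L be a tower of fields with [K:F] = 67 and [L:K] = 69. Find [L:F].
[L:F] = 4623

The tower law says that for any tower of field extensions F ⊂ K ⊂ L with finite degrees, [L:F] = [L:K] · [K:F]. Here this gives [L:F] = 69 · 67 = 4623.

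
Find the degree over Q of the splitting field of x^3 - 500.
[K : Q] = 6

The roots of x^3 - 500 are ∛500, ω∛500, ω^2∛500 where ω = e^(2πi/3) is a primitive cube root of unity, so K = Q(∛500, ω). Now [Q(∛500):Q] = 3 (since 500 is not a perfect cube, x^3 - 500 is irreducible) and [Q(ω):Q] = 2. Both 2 and 3 divide [K:Q], and [K:Q] ≤ 3·2 = 6, so [K:Q] = 6. (Equivalently: Q(∛500) ⊂ R but ω ∉ R, so [K : Q(∛500)] = 2.)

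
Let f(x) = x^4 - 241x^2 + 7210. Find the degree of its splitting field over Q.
[K : Q] = 4

Solving the quadratic in x^2: x^2 = (241 ± √(241^2 - 4·7210))/2 = (241 ± √29241)/2 = (241 ± 171)/2, giving x^2 = 35 or x^2 = 206. So f(x) = (x^2 - 35)(x^2 - 206) and the roots of f are ±√35, ±√206. Hence the splitting field is K = Q(√35, √206). Since 35 and 206 are distinct squarefree integers > 1, their product 7210 is not a perfect square, so √206 ∉ Q(√35). By the tower law [K:Q] = [Q(√35,√206):Q(√35)] · [Q(√35):Q] = 2 · 2 = 4.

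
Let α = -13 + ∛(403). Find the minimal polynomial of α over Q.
m_α(x) = x^3 + 39x^2 + 507x + 1794

Set β = α + 13 = ∛(403), so β^3 = 403. Then (α + 13)^3 - 403 = 0, i.e. α is a root of g(x) = (x + 13)^3 - 403 = x^3 + 39x^2 + 507x + 1794. Since g(x) = h(x + 13) where h(x) = x^3 - 403, and h is irreducible over Q (because 403 is not a perfect cube, so h has no rational root, and a monic cubic with no rational root is irreducible), g is also irreducible (irreducibility is preserved under the substitution x → x + 13). Hence m_α(x) = x^3 + 39x^2 + 507x + 1794.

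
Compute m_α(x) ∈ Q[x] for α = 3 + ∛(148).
m_α(x) = x^3 - 9x^2 + 27x - 175

Set β = α - 3 = ∛(148), so β^3 = 148. Then (α - 3)^3 - 148 = 0, i.e. α is a root of g(x) = (x - 3)^3 - 148 = x^3 - 9x^2 + 27x - 175. Since g(x) = h(x - 3) where h(x) = x^3 - 148, and h is irreducible over Q (because 148 is not a perfect cube, so h has no rational root, and a monic cubic with no rational root is irreducible), g is also irreducible (irreducibility is preserved under the substitution x → x - 3). Hence m_α(x) = x^3 - 9x^2 + 27x - 175.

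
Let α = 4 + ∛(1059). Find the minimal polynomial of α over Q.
m_α(x) = x^3 - 12x^2 + 48x - 1123

Set β = α - 4 = ∛(1059), so β^3 = 1059. Then (α - 4)^3 - 1059 = 0, i.e. α is a root of g(x) = (x - 4)^3 - 1059 = x^3 - 12x^2 + 48x - 1123. Since g(x) = h(x - 4) where h(x) = x^3 - 1059, and h is irreducible over Q (because 1059 is not a perfect cube, so h has no rational root, and a monic cubic with no rational root is irreducible), g is also irreducible (irreducibility is preserved under the substitution x → x - 4). Hence m_α(x) = x^3 - 12x^2 + 48x - 1123.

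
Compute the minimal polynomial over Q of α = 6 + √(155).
m_α(x) = x^2 - 12x - 119

From α - 6 = √(155), squaring gives (α - 6)^2 = 155, i.e. α^2 - 12α + 36 = 155, so α^2 - 12α - 119 = 0. The discriminant of x^2 - 12x - 119 is (-12)^2 - 4·(-119) = 144 + 476 = 620, and 4·(155) is not a perfect square in Q since 155 is squarefree and ≠ 1. Hence x^2 - 12x - 119 is irreducible over Q and is the minimal polynomial of α.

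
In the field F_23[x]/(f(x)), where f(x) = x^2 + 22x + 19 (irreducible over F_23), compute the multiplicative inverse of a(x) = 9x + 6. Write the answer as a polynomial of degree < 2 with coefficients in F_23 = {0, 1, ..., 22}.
a(x)^(-1) ≡ 8x + 2 (mod f(x))

Since f is irreducible over F_23, F_23[x]/(f) is a field and a(x) ≠ 0 has an inverse. Apply the extended Euclidean algorithm to f(x) and a(x) in F_23[x]: f(x) = (18x + 16)·a(x) + (15). The last nonzero remainder is the constant 15 = gcd(f, a) in F_23. Back-substituting through the division chain expresses 15 = s(x)·a(x) + t(x)·f(x) with s(x) ≡ 5x + 7 (mod f), so (5x + 7)·a(x) ≡ 15 (mod f). Multiplying by 15^(-1) ≡ 20 in F_23 gives a(x)^(-1) ≡ 20·(5x + 7) ≡ 8x + 2 (mod f). Check: (9x + 6)·(8x + 2) = 3x^2 + 20x + 12 ≡ 1 (mod x^2 + 22x + 19).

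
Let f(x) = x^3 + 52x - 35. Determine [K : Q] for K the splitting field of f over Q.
[K : Q] = 6

By the rational root test, any rational root of the monic integer polynomial f(x) = x^3 + 52x - 35 must be an integer dividing the constant term -35, i.e. one of ±{1, 5, 7, 35}. Evaluating: f(1) = 18, f(-1) = -88, f(5) = 350, f(-5) = -420, f(7) = 672, f(-7) = -742, f(35) = 44660, f(-35) = -44730; none is 0, so f has no rational root and is therefore irreducible over Q (a cubic with no linear factor over a field is irreducible). For an irreducible cubic, the Galois group is A_3 or S_3 according as the discriminant disc(f) = -4a^3 - 27b^2 = -4·(52)^3 - 27·(-35)^2 = -595507 is or is not a square in Q. Here disc(f) = -595507 is not a perfect square in Q, so the Galois group of f over Q is not contained in A_3 and must be all of S_3. The splitting field has degree |S_3| = 6 over Q, so [K : Q] = 6.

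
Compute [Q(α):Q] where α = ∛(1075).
[Q(α):Q] = 3

The minimal polynomial of α is x^3 - 1075, irreducible over Q since 1075 is not a perfect cube (so x^3 - 1075 has no rational root). Hence [Q(α):Q] = deg(m_α) = 3.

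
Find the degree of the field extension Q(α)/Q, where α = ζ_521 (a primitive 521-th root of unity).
[Q(α):Q] = 520

The minimal polynomial of ζ_521 over Q is the 521-th cyclotomic polynomial Φ_521(x), which is irreducible over Q and has degree φ(521) = 520. Hence [Q(α):Q] = φ(521) = 520.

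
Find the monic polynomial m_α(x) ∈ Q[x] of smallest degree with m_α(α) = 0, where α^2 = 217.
m_α(x) = x^2 - 217

α satisfies α^2 - 217 = 0, so x^2 - 217 annihilates α. Since d = 217 is squarefree and ≠ 1, it is not a perfect square in Q, so x^2 - 217 has no rational root and is therefore irreducible over Q (a degree-2 polynomial over a field is irreducible iff it has no root). Hence m_α(x) = x^2 - 217.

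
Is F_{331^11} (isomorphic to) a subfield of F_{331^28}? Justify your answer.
No: F_{331^11} is not a subfield of F_{331^28}

F_{p^m} embeds in F_{p^n} iff m | n. Here 11 ∤ 28 (since 28 = 2·11 + 6 with remainder 6 ≠ 0), so F_{331^11} is not a subfield of F_{331^28}. Equivalently: if it were, the tower law would give 11 = [F_{331^11}:F_331] dividing [F_{331^28}:F_331] = 28, contradiction.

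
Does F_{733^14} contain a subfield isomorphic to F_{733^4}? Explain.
No: F_{733^4} is not a subfield of F_{733^14}

F_{p^m} embeds in F_{p^n} iff m | n. Here 4 ∤ 14 (since 14 = 3·4 + 2 with remainder 2 ≠ 0), so F_{733^4} is not a subfield of F_{733^14}. Equivalently: if it were, the tower law would give 4 = [F_{733^4}:F_733] dividing [F_{733^14}:F_733] = 14, contradiction.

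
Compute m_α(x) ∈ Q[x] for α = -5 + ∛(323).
m_α(x) = x^3 + 15x^2 + 75x - 198

Set β = α + 5 = ∛(323), so β^3 = 323. Then (α + 5)^3 - 323 = 0, i.e. α is a root of g(x) = (x + 5)^3 - 323 = x^3 + 15x^2 + 75x - 198. Since g(x) = h(x + 5) where h(x) = x^3 - 323, and h is irreducible over Q (because 323 is not a perfect cube, so h has no rational root, and a monic cubic with no rational root is irreducible), g is also irreducible (irreducibility is preserved under the substitution x → x + 5). Hence m_α(x) = x^3 + 15x^2 + 75x - 198.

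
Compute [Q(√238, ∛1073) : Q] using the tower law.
[Q(√238, ∛1073) : Q] = 6

Let L = Q(√238, ∛1073). Since Q(√238) ⊂ L and [Q(√238):Q] = 2, the tower law gives 2 | [L:Q]. Likewise Q(∛1073) ⊂ L with [Q(∛1073):Q] = 3 (because 1073 is not a perfect cube), so 3 | [L:Q]. As gcd(2,3) = 1, [L:Q] is divisible by 6. Conversely L is generated over Q by √238 and ∛1073, so [L:Q] ≤ 2·3 = 6. Therefore [Q(√238, ∛1073) : Q] = 6.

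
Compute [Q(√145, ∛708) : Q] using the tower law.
[Q(√145, ∛708) : Q] = 6

Let L = Q(√145, ∛708). Since Q(√145) ⊂ L and [Q(√145):Q] = 2, the tower law gives 2 | [L:Q]. Likewise Q(∛708) ⊂ L with [Q(∛708):Q] = 3 (because 708 is not a perfect cube), so 3 | [L:Q]. As gcd(2,3) = 1, [L:Q] is divisible by 6. Conversely L is generated over Q by √145 and ∛708, so [L:Q] ≤ 2·3 = 6. Therefore [Q(√145, ∛708) : Q] = 6.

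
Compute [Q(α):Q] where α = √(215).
[Q(α):Q] = 2

[Q(α):Q] equals the degree of the minimal polynomial of α. Here α^2 = 215 and x^2 - 215 is irreducible (d = 215 is squarefree, ≠ 1, hence not a square), so deg(m_α) = 2. Thus [Q(α):Q] = 2.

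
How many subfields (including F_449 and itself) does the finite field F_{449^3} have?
F_{449^3} has 2 subfields

The subfields of F_{p^n} are exactly the fields F_{p^d} for d | n (each is the fixed field of the unique index-d subgroup of Gal(F_{p^n}/F_p) ≅ Z/nZ). The divisors of n = 3 are {1, 3}, giving 2 subfields: F_{449^1}, F_{449^3}.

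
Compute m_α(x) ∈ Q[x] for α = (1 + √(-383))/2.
m_α(x) = x^2 - x + 96

From 2α - 1 = √(-383), squaring gives (2α - 1)^2 = -383, i.e. 4α^2 - 4α + 1 = -383, so α^2 - α + (1 + 383)/4 = 0. Since -383 ≡ 1 (mod 4), (1 + 383)/4 = 96 ∈ Z. The polynomial x^2 - x + 96 has discriminant 1 - 4·(96) = -383, which is not a perfect square in Q (d = -383 is squarefree and ≠ 1), so x^2 - x + 96 is irreducible over Q. It is the minimal polynomial of α.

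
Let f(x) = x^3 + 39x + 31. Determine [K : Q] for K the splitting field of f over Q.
[K : Q] = 6

By the rational root test, any rational root of the monic integer polynomial f(x) = x^3 + 39x + 31 must be an integer dividing the constant term 31, i.e. one of ±{1, 31}. Evaluating: f(1) = 71, f(-1) = -9, f(31) = 31031, f(-31) = -30969; none is 0, so f has no rational root and is therefore irreducible over Q (a cubic with no linear factor over a field is irreducible). For an irreducible cubic, the Galois group is A_3 or S_3 according as the discriminant disc(f) = -4a^3 - 27b^2 = -4·(39)^3 - 27·(31)^2 = -263223 is or is not a square in Q. Here disc(f) = -263223 is not a perfect square in Q, so the Galois group of f over Q is not contained in A_3 and must be all of S_3. The splitting field has degree |S_3| = 6 over Q, so [K : Q] = 6.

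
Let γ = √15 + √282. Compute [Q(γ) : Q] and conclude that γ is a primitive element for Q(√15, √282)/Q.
[Q(γ) : Q] = 4 (equivalently, Q(γ) = Q(√15, √282))

Obviously Q(γ) ⊆ Q(√15, √282), and [Q(√15, √282):Q] = 4 (since 15, 282 are distinct squarefree integers > 1 with 4230 not a perfect square). To show equality we compute the minimal polynomial of γ. From γ = √15 + √282: γ^2 = 15 + 2√(4230) + 282 = 297 + 2√(4230), so γ^2 - 297 = 2√(4230); squaring, (γ^2 - 297)^2 = 4·4230, i.e. γ^4 - 594γ^2 + 88209 - 16920 = 0, i.e. γ^4 - 594γ^2 + 71289 = 0. So γ is a root of x^4 - 594x^2 + 71289. This polynomial is irreducible over Q: it has no rational root (each ±√15 ± √282 is irrational), and any factorization into two quadratics over Q would force √(4230) ∈ Q (pairing opposite roots) or √15, √282 ∈ Q (other pairings), all impossible. Hence [Q(γ):Q] = 4 = [Q(√15, √282):Q], so Q(γ) = Q(√15, √282).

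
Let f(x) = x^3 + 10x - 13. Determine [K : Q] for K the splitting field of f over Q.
[K : Q] = 6

By the rational root test, any rational root of the monic integer polynomial f(x) = x^3 + 10x - 13 must be an integer dividing the constant term -13, i.e. one of ±{1, 13}. Evaluating: f(1) = -2, f(-1) = -24, f(13) = 2314, f(-13) = -2340; none is 0, so f has no rational root and is therefore irreducible over Q (a cubic with no linear factor over a field is irreducible). For an irreducible cubic, the Galois group is A_3 or S_3 according as the discriminant disc(f) = -4a^3 - 27b^2 = -4·(10)^3 - 27·(-13)^2 = -8563 is or is not a square in Q. Here disc(f) = -8563 is not a perfect square in Q, so the Galois group of f over Q is not contained in A_3 and must be all of S_3. The splitting field has degree |S_3| = 6 over Q, so [K : Q] = 6.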